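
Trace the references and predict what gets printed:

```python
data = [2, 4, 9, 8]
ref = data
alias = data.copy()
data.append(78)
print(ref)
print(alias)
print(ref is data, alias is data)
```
[2, 4, 9, 8, 78]
[2, 4, 9, 8]
True False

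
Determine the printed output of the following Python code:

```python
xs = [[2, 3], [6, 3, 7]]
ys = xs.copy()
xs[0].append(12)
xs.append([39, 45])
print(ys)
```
[[2, 3, 12], [6, 3, 7]]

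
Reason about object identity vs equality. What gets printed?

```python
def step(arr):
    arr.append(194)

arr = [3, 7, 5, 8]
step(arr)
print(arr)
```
[3, 7, 5, 8, 194]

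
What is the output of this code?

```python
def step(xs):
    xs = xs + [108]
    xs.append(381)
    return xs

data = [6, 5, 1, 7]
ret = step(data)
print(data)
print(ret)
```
[6, 5, 1, 7]
[6, 5, 1, 7, 108, 381]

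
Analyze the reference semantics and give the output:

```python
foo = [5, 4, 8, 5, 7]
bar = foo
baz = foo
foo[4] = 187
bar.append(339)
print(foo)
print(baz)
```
[5, 4, 8, 5, 187, 339]
[5, 4, 8, 5, 187, 339]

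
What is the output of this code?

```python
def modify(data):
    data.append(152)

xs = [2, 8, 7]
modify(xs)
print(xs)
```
[2, 8, 7, 152]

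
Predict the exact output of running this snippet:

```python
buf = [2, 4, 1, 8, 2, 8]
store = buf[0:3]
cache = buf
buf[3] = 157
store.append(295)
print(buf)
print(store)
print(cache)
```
[2, 4, 1, 157, 2, 8]
[2, 4, 1, 295]
[2, 4, 1, 157, 2, 8]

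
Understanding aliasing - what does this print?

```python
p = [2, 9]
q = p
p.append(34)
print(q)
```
[2, 9, 34]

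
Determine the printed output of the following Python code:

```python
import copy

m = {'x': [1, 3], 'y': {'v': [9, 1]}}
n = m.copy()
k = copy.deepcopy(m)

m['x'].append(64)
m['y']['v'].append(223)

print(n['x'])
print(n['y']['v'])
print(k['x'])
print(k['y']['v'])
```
[1, 3, 64]
[9, 1, 223]
[1, 3]
[9, 1]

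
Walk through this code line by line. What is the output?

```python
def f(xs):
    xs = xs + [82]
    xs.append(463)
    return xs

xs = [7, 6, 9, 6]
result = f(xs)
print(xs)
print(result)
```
[7, 6, 9, 6]
[7, 6, 9, 6, 82, 463]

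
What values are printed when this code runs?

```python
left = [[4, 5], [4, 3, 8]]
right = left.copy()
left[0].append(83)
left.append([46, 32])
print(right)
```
[[4, 5, 83], [4, 3, 8]]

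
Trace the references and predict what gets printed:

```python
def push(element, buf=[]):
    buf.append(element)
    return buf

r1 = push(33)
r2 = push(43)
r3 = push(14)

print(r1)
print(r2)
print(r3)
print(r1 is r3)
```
[33, 43, 14]
[33, 43, 14]
[33, 43, 14]
True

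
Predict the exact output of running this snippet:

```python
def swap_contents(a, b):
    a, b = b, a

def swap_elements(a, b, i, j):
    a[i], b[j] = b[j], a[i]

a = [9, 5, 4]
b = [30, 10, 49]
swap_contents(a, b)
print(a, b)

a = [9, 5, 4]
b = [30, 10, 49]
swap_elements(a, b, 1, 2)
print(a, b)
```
[9, 5, 4] [30, 10, 49]
[9, 49, 4] [30, 10, 5]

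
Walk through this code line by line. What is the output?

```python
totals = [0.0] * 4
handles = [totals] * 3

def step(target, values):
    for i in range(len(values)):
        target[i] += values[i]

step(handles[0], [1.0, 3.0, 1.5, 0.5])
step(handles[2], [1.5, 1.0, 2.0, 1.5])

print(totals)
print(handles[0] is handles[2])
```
[2.5, 4.0, 3.5, 2.0]
True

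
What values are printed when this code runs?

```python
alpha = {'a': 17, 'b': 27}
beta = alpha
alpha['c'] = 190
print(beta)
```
{'a': 17, 'b': 27, 'c': 190}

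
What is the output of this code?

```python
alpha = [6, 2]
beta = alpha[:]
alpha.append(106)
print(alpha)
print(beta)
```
[6, 2, 106]
[6, 2]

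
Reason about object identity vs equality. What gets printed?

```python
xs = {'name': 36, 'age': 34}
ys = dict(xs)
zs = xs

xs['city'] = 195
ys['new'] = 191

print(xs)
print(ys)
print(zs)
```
{'name': 36, 'age': 34, 'city': 195}
{'name': 36, 'age': 34, 'new': 191}
{'name': 36, 'age': 34, 'city': 195}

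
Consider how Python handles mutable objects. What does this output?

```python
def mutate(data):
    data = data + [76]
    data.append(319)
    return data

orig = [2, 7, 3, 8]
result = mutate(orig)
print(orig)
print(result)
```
[2, 7, 3, 8]
[2, 7, 3, 8, 76, 319]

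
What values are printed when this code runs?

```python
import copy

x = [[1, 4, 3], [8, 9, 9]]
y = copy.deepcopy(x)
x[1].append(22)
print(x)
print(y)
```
[[1, 4, 3], [8, 9, 9, 22]]
[[1, 4, 3], [8, 9, 9]]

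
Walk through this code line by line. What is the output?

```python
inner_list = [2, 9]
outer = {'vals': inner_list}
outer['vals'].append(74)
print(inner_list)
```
[2, 9, 74]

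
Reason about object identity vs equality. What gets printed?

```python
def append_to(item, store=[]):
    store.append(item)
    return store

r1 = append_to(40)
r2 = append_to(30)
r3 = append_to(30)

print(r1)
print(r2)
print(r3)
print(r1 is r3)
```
[40, 30, 30]
[40, 30, 30]
[40, 30, 30]
True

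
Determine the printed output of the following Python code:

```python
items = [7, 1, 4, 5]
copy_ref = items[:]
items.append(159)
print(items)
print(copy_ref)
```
[7, 1, 4, 5, 159]
[7, 1, 4, 5]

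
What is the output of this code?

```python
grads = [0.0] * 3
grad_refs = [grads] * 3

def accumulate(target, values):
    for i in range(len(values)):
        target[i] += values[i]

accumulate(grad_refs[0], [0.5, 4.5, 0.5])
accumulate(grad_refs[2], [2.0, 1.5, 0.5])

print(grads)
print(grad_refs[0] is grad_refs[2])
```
[2.5, 6.0, 1.0]
True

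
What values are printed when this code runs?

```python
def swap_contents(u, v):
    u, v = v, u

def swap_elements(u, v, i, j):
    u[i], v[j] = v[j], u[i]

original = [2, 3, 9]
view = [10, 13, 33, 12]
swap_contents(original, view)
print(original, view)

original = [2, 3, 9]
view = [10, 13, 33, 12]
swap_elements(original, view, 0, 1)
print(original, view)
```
[2, 3, 9] [10, 13, 33, 12]
[13, 3, 9] [10, 2, 33, 12]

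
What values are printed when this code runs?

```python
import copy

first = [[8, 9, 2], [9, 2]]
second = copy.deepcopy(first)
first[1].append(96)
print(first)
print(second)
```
[[8, 9, 2], [9, 2, 96]]
[[8, 9, 2], [9, 2]]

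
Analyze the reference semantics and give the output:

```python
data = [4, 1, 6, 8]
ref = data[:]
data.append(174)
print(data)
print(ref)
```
[4, 1, 6, 8, 174]
[4, 1, 6, 8]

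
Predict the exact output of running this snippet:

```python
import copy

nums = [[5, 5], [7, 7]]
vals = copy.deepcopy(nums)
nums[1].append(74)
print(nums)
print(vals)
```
[[5, 5], [7, 7, 74]]
[[5, 5], [7, 7]]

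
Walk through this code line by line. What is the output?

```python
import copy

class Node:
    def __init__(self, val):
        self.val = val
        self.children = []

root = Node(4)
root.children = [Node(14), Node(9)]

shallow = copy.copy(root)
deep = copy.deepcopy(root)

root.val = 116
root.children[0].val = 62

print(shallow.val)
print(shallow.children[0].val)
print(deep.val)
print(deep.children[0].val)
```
4
62
4
14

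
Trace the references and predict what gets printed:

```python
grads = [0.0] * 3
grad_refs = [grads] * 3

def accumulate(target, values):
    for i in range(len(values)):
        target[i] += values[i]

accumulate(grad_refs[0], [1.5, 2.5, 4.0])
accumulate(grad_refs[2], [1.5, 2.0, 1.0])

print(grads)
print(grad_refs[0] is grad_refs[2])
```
[3.0, 4.5, 5.0]
True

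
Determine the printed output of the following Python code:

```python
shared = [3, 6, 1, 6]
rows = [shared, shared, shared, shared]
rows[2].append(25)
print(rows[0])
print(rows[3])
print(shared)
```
[3, 6, 1, 6, 25]
[3, 6, 1, 6, 25]
[3, 6, 1, 6, 25]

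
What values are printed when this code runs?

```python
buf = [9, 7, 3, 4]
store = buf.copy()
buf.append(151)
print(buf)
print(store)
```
[9, 7, 3, 4, 151]
[9, 7, 3, 4]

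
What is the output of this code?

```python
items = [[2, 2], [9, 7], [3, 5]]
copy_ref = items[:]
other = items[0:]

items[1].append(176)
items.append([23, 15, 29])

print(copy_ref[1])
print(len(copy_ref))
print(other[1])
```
[9, 7, 176]
3
[9, 7, 176]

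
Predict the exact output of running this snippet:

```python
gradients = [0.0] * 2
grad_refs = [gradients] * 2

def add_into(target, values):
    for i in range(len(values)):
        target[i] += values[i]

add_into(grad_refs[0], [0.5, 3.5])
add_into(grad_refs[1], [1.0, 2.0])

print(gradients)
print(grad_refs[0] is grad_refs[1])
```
[1.5, 5.5]
True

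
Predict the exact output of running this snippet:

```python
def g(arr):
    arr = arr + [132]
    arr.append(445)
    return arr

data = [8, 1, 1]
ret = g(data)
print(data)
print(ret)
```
[8, 1, 1]
[8, 1, 1, 132, 445]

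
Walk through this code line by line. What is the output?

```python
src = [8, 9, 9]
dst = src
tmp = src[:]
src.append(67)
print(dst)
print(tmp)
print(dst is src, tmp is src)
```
[8, 9, 9, 67]
[8, 9, 9]
True False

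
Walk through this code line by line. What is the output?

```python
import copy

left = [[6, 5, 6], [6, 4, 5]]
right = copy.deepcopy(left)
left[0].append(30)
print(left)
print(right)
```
[[6, 5, 6, 30], [6, 4, 5]]
[[6, 5, 6], [6, 4, 5]]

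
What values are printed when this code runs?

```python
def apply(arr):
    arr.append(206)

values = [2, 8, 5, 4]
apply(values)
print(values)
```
[2, 8, 5, 4, 206]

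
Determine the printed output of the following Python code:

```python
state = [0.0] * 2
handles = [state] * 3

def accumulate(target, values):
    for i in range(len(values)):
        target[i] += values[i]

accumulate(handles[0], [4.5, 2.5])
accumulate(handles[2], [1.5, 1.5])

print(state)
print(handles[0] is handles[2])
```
[6.0, 4.0]
True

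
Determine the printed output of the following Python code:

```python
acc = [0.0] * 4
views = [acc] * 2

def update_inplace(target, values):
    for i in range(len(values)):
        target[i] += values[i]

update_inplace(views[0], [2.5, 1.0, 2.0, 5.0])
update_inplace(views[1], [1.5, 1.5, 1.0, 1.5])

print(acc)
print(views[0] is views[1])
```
[4.0, 2.5, 3.0, 6.5]
True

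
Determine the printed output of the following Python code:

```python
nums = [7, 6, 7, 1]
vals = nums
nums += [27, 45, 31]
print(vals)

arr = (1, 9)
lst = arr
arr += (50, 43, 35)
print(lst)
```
[7, 6, 7, 1, 27, 45, 31]
(1, 9)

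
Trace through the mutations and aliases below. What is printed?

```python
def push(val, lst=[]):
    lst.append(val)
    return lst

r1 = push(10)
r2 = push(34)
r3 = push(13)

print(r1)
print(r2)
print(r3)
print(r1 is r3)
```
[10, 34, 13]
[10, 34, 13]
[10, 34, 13]
True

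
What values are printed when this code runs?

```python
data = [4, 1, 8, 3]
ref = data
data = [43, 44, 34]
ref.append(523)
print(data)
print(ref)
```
[43, 44, 34]
[4, 1, 8, 3, 523]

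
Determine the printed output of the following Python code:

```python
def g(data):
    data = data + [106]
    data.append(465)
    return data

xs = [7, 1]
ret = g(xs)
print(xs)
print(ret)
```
[7, 1]
[7, 1, 106, 465]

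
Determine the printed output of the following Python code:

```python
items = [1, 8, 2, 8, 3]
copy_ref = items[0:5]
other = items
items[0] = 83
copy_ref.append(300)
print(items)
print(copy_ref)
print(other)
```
[83, 8, 2, 8, 3]
[1, 8, 2, 8, 3, 300]
[83, 8, 2, 8, 3]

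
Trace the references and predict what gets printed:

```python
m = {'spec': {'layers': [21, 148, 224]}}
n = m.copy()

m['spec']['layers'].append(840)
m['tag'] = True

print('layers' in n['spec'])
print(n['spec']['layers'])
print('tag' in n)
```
True
[21, 148, 224, 840]
False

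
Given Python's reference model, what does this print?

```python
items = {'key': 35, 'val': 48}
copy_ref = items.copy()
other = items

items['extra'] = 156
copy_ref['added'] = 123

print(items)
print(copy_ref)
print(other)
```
{'key': 35, 'val': 48, 'extra': 156}
{'key': 35, 'val': 48, 'added': 123}
{'key': 35, 'val': 48, 'extra': 156}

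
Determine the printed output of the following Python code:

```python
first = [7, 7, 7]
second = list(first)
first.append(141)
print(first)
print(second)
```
[7, 7, 7, 141]
[7, 7, 7]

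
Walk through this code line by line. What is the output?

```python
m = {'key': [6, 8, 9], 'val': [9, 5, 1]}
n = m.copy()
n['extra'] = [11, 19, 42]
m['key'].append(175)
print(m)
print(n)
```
{'key': [6, 8, 9, 175], 'val': [9, 5, 1]}
{'key': [6, 8, 9, 175], 'val': [9, 5, 1], 'extra': [11, 19, 42]}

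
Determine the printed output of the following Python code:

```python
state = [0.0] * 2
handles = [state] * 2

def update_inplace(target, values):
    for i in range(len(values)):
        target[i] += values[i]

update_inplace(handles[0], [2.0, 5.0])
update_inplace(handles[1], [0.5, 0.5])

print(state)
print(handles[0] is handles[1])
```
[2.5, 5.5]
True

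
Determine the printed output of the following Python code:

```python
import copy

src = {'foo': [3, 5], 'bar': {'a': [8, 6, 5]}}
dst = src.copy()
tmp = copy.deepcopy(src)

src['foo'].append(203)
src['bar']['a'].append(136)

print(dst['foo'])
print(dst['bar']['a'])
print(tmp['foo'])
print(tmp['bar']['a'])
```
[3, 5, 203]
[8, 6, 5, 136]
[3, 5]
[8, 6, 5]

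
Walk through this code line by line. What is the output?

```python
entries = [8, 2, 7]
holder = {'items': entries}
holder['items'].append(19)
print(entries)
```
[8, 2, 7, 19]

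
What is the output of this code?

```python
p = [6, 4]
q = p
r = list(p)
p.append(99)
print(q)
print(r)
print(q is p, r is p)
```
[6, 4, 99]
[6, 4]
True False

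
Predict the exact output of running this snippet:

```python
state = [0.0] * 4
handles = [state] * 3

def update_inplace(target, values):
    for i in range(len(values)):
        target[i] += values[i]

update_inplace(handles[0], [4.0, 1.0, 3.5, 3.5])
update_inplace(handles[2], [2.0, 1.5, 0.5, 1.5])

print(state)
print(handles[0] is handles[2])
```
[6.0, 2.5, 4.0, 5.0]
True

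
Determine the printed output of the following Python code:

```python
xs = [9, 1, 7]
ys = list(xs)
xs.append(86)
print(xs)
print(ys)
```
[9, 1, 7, 86]
[9, 1, 7]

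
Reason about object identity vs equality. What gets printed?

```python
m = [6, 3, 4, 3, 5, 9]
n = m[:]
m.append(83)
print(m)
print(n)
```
[6, 3, 4, 3, 5, 9, 83]
[6, 3, 4, 3, 5, 9]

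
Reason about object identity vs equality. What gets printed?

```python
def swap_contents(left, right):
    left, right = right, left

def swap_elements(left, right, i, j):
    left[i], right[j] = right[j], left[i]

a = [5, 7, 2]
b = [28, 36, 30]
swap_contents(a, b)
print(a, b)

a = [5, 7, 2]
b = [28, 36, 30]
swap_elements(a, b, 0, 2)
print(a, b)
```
[5, 7, 2] [28, 36, 30]
[30, 7, 2] [28, 36, 5]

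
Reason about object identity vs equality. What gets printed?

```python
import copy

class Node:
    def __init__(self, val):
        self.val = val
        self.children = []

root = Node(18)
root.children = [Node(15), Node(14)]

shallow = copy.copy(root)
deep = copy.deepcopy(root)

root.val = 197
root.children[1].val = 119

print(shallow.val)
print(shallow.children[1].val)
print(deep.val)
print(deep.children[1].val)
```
18
119
18
14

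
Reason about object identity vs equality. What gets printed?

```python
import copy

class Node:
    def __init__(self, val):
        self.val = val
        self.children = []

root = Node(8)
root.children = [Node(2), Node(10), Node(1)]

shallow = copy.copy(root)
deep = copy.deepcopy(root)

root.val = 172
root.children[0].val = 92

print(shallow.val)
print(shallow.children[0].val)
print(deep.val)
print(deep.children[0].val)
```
8
92
8
2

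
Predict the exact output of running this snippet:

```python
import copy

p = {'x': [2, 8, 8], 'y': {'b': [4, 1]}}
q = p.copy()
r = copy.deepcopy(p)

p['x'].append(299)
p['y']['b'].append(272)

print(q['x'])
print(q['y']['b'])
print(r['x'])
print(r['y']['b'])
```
[2, 8, 8, 299]
[4, 1, 272]
[2, 8, 8]
[4, 1]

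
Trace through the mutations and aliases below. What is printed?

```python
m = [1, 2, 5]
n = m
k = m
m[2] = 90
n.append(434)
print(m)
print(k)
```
[1, 2, 90, 434]
[1, 2, 90, 434]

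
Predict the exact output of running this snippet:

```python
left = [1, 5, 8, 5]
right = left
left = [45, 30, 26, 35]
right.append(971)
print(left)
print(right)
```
[45, 30, 26, 35]
[1, 5, 8, 5, 971]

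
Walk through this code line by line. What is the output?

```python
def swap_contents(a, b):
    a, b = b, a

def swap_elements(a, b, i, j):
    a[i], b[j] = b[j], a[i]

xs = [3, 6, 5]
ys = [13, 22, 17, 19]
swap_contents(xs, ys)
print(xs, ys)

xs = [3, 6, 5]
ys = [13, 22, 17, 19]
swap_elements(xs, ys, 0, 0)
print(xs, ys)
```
[3, 6, 5] [13, 22, 17, 19]
[13, 6, 5] [3, 22, 17, 19]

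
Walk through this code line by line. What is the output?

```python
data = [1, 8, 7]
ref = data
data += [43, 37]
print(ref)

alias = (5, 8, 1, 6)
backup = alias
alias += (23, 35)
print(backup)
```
[1, 8, 7, 43, 37]
(5, 8, 1, 6)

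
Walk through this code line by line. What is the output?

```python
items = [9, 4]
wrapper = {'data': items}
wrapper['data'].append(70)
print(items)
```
[9, 4, 70]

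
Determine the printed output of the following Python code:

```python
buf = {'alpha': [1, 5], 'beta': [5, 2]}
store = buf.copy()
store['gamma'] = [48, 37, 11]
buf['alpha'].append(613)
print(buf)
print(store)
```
{'alpha': [1, 5, 613], 'beta': [5, 2]}
{'alpha': [1, 5, 613], 'beta': [5, 2], 'gamma': [48, 37, 11]}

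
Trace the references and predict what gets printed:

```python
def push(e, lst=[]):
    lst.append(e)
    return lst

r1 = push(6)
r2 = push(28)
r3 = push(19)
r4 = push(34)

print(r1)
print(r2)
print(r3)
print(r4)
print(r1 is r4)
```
[6, 28, 19, 34]
[6, 28, 19, 34]
[6, 28, 19, 34]
[6, 28, 19, 34]
True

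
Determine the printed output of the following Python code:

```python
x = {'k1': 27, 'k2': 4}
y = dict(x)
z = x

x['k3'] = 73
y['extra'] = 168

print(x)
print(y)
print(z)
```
{'k1': 27, 'k2': 4, 'k3': 73}
{'k1': 27, 'k2': 4, 'extra': 168}
{'k1': 27, 'k2': 4, 'k3': 73}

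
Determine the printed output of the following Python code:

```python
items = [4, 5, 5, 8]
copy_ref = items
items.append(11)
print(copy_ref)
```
[4, 5, 5, 8, 11]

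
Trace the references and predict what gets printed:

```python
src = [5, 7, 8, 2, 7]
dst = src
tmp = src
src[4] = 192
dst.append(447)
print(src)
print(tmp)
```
[5, 7, 8, 2, 192, 447]
[5, 7, 8, 2, 192, 447]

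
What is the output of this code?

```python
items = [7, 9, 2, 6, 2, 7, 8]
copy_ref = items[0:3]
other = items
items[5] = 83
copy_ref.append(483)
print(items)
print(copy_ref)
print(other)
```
[7, 9, 2, 6, 2, 83, 8]
[7, 9, 2, 483]
[7, 9, 2, 6, 2, 83, 8]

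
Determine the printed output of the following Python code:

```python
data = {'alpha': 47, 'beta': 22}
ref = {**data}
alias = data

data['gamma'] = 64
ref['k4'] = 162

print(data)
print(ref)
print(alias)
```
{'alpha': 47, 'beta': 22, 'gamma': 64}
{'alpha': 47, 'beta': 22, 'k4': 162}
{'alpha': 47, 'beta': 22, 'gamma': 64}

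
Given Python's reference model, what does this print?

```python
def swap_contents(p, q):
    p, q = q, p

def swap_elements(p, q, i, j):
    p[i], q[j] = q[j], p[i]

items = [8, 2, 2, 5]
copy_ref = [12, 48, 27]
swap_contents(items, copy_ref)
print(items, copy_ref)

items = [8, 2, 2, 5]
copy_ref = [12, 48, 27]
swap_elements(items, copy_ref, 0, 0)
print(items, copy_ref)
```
[8, 2, 2, 5] [12, 48, 27]
[12, 2, 2, 5] [8, 48, 27]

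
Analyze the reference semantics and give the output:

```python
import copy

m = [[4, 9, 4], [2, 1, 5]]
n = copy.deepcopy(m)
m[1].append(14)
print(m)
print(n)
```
[[4, 9, 4], [2, 1, 5, 14]]
[[4, 9, 4], [2, 1, 5]]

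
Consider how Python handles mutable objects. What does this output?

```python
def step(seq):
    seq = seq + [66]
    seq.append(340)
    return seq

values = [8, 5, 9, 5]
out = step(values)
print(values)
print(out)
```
[8, 5, 9, 5]
[8, 5, 9, 5, 66, 340]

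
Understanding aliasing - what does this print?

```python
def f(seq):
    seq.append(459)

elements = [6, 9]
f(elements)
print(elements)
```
[6, 9, 459]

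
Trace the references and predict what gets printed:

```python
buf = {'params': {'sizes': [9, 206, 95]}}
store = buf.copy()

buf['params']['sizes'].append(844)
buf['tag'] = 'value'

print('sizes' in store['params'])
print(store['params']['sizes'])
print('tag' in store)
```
True
[9, 206, 95, 844]
False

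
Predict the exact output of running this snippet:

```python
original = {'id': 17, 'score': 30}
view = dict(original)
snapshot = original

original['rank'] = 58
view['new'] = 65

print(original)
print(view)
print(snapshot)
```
{'id': 17, 'score': 30, 'rank': 58}
{'id': 17, 'score': 30, 'new': 65}
{'id': 17, 'score': 30, 'rank': 58}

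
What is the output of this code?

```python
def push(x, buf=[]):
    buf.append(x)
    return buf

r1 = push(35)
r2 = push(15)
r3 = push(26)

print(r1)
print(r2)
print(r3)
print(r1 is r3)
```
[35, 15, 26]
[35, 15, 26]
[35, 15, 26]
True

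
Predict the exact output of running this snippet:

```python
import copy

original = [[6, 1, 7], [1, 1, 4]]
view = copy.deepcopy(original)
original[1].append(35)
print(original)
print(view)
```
[[6, 1, 7], [1, 1, 4, 35]]
[[6, 1, 7], [1, 1, 4]]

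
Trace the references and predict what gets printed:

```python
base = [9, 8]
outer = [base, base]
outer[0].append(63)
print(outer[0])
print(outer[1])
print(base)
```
[9, 8, 63]
[9, 8, 63]
[9, 8, 63]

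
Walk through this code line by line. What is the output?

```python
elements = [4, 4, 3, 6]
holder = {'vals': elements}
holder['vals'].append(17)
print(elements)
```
[4, 4, 3, 6, 17]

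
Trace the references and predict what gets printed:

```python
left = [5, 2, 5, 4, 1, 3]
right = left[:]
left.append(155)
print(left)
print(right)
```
[5, 2, 5, 4, 1, 3, 155]
[5, 2, 5, 4, 1, 3]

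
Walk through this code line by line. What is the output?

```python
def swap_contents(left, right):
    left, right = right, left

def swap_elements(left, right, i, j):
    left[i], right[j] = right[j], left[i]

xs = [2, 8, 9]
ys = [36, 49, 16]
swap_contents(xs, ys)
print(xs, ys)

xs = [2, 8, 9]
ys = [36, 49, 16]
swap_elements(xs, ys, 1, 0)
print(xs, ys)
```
[2, 8, 9] [36, 49, 16]
[2, 36, 9] [8, 49, 16]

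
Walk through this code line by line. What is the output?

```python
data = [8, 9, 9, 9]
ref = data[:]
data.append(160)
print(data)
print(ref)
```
[8, 9, 9, 9, 160]
[8, 9, 9, 9]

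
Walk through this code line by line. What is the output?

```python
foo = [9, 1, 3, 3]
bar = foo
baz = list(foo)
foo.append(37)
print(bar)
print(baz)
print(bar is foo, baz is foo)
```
[9, 1, 3, 3, 37]
[9, 1, 3, 3]
True False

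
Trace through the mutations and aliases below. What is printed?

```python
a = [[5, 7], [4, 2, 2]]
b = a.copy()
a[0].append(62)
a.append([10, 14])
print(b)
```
[[5, 7, 62], [4, 2, 2]]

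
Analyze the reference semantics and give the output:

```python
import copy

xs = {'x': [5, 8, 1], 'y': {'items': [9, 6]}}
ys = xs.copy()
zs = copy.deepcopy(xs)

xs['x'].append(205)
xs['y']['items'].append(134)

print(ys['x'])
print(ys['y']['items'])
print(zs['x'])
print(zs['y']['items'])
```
[5, 8, 1, 205]
[9, 6, 134]
[5, 8, 1]
[9, 6]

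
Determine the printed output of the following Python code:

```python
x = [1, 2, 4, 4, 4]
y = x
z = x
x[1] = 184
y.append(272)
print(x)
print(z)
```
[1, 184, 4, 4, 4, 272]
[1, 184, 4, 4, 4, 272]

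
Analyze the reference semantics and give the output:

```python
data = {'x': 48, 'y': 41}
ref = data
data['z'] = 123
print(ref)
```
{'x': 48, 'y': 41, 'z': 123}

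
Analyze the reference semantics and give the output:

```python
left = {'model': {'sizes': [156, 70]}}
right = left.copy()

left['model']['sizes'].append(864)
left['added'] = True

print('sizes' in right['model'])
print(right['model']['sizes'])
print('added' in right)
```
True
[156, 70, 864]
False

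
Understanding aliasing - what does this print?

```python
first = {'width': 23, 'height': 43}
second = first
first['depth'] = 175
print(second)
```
{'width': 23, 'height': 43, 'depth': 175}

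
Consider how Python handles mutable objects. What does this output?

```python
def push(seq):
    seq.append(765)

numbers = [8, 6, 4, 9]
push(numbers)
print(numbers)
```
[8, 6, 4, 9, 765]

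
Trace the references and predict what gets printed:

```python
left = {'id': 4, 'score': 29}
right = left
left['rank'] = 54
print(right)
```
{'id': 4, 'score': 29, 'rank': 54}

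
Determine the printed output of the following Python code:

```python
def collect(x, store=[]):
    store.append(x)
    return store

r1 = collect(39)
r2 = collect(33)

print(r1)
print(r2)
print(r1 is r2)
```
[39, 33]
[39, 33]
True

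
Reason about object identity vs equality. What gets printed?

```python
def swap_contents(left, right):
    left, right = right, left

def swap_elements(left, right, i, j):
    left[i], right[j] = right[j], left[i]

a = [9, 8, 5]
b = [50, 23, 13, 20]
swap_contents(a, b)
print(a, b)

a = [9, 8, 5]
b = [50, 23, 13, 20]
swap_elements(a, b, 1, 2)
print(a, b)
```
[9, 8, 5] [50, 23, 13, 20]
[9, 13, 5] [50, 23, 8, 20]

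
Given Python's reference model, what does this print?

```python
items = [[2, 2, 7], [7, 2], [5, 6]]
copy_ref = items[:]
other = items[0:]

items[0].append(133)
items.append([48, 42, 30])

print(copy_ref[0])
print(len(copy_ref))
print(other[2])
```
[2, 2, 7, 133]
3
[5, 6]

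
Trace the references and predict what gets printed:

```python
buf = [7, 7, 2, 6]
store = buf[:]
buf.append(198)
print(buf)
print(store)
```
[7, 7, 2, 6, 198]
[7, 7, 2, 6]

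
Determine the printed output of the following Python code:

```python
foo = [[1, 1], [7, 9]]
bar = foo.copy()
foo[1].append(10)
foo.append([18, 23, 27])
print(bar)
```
[[1, 1], [7, 9, 10]]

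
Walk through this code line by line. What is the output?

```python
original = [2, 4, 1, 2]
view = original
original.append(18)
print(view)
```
[2, 4, 1, 2, 18]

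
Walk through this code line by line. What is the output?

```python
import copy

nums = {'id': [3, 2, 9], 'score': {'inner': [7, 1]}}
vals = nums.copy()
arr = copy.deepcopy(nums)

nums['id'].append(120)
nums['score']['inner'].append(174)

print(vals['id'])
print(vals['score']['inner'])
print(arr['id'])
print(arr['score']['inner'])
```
[3, 2, 9, 120]
[7, 1, 174]
[3, 2, 9]
[7, 1]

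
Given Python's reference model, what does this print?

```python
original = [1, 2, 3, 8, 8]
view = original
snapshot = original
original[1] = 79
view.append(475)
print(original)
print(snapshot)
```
[1, 79, 3, 8, 8, 475]
[1, 79, 3, 8, 8, 475]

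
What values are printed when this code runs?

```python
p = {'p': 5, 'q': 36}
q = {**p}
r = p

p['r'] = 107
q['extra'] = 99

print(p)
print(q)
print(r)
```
{'p': 5, 'q': 36, 'r': 107}
{'p': 5, 'q': 36, 'extra': 99}
{'p': 5, 'q': 36, 'r': 107}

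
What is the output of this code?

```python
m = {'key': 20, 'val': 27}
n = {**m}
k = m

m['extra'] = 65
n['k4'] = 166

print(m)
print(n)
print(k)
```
{'key': 20, 'val': 27, 'extra': 65}
{'key': 20, 'val': 27, 'k4': 166}
{'key': 20, 'val': 27, 'extra': 65}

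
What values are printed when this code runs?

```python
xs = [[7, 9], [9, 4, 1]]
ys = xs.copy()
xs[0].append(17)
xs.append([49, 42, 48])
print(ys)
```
[[7, 9, 17], [9, 4, 1]]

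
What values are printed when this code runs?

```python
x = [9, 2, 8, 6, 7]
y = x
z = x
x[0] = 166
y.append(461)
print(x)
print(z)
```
[166, 2, 8, 6, 7, 461]
[166, 2, 8, 6, 7, 461]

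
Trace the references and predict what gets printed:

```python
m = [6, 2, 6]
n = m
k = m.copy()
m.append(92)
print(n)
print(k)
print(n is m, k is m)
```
[6, 2, 6, 92]
[6, 2, 6]
True False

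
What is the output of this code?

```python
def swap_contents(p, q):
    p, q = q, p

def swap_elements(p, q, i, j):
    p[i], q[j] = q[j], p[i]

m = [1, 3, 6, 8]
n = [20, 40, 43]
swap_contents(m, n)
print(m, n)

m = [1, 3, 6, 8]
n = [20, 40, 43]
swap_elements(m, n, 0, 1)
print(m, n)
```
[1, 3, 6, 8] [20, 40, 43]
[40, 3, 6, 8] [20, 1, 43]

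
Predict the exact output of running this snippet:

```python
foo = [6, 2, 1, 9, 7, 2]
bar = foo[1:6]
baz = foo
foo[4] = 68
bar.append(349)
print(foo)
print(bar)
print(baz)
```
[6, 2, 1, 9, 68, 2]
[2, 1, 9, 7, 2, 349]
[6, 2, 1, 9, 68, 2]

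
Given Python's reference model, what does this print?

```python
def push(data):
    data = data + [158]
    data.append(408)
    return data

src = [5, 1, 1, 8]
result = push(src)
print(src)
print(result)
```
[5, 1, 1, 8]
[5, 1, 1, 8, 158, 408]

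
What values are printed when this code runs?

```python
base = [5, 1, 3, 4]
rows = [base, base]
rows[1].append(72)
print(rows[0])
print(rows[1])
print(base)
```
[5, 1, 3, 4, 72]
[5, 1, 3, 4, 72]
[5, 1, 3, 4, 72]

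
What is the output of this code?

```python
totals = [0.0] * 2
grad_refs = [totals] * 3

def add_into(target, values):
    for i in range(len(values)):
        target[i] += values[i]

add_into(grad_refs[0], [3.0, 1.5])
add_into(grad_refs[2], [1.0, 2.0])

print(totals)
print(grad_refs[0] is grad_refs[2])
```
[4.0, 3.5]
True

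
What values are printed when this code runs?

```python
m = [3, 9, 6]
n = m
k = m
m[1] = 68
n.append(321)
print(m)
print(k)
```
[3, 68, 6, 321]
[3, 68, 6, 321]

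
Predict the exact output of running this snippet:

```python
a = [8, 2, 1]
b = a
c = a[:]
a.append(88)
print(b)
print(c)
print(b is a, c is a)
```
[8, 2, 1, 88]
[8, 2, 1]
True False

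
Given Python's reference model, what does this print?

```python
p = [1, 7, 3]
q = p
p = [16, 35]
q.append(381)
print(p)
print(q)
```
[16, 35]
[1, 7, 3, 381]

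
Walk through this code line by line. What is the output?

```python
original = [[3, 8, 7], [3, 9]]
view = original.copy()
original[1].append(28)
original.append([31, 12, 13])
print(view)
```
[[3, 8, 7], [3, 9, 28]]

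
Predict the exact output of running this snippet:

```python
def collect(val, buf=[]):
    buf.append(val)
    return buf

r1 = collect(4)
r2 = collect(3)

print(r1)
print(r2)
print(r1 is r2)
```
[4, 3]
[4, 3]
True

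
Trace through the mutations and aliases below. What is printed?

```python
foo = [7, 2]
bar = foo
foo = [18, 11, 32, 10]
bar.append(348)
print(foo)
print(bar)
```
[18, 11, 32, 10]
[7, 2, 348]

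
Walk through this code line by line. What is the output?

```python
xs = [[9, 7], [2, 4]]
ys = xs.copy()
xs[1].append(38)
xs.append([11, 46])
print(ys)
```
[[9, 7], [2, 4, 38]]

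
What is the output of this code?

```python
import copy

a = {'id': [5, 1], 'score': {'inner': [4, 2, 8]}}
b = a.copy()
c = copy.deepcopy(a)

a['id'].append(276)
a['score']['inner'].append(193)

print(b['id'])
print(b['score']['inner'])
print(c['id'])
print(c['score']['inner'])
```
[5, 1, 276]
[4, 2, 8, 193]
[5, 1]
[4, 2, 8]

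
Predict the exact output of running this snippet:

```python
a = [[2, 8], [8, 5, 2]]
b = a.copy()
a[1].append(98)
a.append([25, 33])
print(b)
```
[[2, 8], [8, 5, 2, 98]]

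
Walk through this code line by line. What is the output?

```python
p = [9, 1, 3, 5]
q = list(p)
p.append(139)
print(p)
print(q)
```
[9, 1, 3, 5, 139]
[9, 1, 3, 5]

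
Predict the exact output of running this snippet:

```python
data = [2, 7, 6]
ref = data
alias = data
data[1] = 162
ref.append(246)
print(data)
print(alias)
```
[2, 162, 6, 246]
[2, 162, 6, 246]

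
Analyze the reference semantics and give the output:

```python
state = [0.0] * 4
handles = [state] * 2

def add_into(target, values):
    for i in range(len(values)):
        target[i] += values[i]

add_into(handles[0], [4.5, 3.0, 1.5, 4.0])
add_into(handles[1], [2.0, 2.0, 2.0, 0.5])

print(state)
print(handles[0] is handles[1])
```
[6.5, 5.0, 3.5, 4.5]
True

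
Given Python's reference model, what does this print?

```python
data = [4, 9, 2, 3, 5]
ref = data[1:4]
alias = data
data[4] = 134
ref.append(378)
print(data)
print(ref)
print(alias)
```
[4, 9, 2, 3, 134]
[9, 2, 3, 378]
[4, 9, 2, 3, 134]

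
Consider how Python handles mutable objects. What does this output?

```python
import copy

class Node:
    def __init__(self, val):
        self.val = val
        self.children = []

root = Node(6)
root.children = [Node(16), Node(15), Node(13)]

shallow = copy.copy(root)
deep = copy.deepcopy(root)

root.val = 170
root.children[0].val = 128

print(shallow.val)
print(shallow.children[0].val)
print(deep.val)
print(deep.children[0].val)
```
6
128
6
16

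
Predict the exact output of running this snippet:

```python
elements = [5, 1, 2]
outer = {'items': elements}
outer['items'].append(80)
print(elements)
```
[5, 1, 2, 80]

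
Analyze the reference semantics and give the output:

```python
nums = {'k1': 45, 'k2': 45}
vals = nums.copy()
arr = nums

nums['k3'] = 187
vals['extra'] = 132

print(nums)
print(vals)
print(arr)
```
{'k1': 45, 'k2': 45, 'k3': 187}
{'k1': 45, 'k2': 45, 'extra': 132}
{'k1': 45, 'k2': 45, 'k3': 187}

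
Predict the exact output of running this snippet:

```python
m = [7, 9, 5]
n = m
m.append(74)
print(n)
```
[7, 9, 5, 74]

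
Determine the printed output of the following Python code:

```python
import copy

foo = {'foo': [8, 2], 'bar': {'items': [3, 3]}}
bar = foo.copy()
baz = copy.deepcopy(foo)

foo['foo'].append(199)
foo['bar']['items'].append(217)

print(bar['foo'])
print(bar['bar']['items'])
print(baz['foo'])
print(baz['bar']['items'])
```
[8, 2, 199]
[3, 3, 217]
[8, 2]
[3, 3]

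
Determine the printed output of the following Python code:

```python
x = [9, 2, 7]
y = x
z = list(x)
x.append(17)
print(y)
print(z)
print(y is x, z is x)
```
[9, 2, 7, 17]
[9, 2, 7]
True False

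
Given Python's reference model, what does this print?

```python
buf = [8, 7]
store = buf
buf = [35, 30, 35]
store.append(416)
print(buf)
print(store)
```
[35, 30, 35]
[8, 7, 416]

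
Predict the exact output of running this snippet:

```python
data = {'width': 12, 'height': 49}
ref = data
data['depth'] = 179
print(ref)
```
{'width': 12, 'height': 49, 'depth': 179}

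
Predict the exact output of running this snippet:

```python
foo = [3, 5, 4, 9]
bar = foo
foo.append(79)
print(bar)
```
[3, 5, 4, 9, 79]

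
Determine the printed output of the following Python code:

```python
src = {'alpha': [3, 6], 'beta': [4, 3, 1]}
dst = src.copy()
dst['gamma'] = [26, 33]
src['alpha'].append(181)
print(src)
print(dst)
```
{'alpha': [3, 6, 181], 'beta': [4, 3, 1]}
{'alpha': [3, 6, 181], 'beta': [4, 3, 1], 'gamma': [26, 33]}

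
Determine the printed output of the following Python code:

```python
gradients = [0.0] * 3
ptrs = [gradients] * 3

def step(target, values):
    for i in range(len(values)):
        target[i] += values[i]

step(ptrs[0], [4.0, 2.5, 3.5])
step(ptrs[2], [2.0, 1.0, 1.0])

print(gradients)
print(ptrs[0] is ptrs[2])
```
[6.0, 3.5, 4.5]
True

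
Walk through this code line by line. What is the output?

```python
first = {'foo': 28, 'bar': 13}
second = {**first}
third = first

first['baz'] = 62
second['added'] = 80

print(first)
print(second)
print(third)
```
{'foo': 28, 'bar': 13, 'baz': 62}
{'foo': 28, 'bar': 13, 'added': 80}
{'foo': 28, 'bar': 13, 'baz': 62}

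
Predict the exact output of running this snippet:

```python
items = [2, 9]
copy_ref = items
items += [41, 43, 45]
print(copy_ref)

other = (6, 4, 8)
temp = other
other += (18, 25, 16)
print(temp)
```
[2, 9, 41, 43, 45]
(6, 4, 8)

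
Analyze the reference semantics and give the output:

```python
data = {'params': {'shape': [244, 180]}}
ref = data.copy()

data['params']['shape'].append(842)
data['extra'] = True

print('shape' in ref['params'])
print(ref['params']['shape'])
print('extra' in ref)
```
True
[244, 180, 842]
False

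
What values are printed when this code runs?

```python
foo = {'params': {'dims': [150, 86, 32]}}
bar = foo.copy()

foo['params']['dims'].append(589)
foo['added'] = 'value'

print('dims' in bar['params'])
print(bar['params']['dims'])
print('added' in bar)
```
True
[150, 86, 32, 589]
False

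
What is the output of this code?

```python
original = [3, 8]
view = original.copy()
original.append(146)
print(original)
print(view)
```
[3, 8, 146]
[3, 8]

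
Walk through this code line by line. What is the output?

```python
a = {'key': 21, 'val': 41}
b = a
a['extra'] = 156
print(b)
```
{'key': 21, 'val': 41, 'extra': 156}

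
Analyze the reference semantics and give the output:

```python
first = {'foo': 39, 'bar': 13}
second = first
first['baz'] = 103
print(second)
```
{'foo': 39, 'bar': 13, 'baz': 103}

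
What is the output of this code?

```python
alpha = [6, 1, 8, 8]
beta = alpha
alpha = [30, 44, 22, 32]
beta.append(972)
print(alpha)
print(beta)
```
[30, 44, 22, 32]
[6, 1, 8, 8, 972]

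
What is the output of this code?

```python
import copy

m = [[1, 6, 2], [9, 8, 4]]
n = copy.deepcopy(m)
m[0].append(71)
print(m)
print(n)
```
[[1, 6, 2, 71], [9, 8, 4]]
[[1, 6, 2], [9, 8, 4]]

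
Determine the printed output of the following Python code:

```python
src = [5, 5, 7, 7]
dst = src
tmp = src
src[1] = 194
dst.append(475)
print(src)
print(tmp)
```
[5, 194, 7, 7, 475]
[5, 194, 7, 7, 475]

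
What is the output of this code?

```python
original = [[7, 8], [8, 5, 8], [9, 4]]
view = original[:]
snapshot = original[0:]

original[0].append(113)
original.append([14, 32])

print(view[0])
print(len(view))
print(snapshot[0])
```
[7, 8, 113]
3
[7, 8, 113]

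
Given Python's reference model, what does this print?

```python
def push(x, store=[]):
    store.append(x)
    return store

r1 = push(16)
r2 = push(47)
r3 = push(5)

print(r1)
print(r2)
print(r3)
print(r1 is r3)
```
[16, 47, 5]
[16, 47, 5]
[16, 47, 5]
True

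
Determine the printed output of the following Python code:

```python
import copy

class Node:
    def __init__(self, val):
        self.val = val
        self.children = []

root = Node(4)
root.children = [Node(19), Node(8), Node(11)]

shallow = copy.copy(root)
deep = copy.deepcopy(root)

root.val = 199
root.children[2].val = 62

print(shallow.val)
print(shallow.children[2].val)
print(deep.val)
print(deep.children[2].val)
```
4
62
4
11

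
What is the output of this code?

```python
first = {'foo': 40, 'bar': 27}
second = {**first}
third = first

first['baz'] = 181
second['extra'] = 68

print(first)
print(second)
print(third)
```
{'foo': 40, 'bar': 27, 'baz': 181}
{'foo': 40, 'bar': 27, 'extra': 68}
{'foo': 40, 'bar': 27, 'baz': 181}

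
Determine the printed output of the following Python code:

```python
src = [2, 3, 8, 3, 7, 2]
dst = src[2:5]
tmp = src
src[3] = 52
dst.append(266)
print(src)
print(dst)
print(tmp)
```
[2, 3, 8, 52, 7, 2]
[8, 3, 7, 266]
[2, 3, 8, 52, 7, 2]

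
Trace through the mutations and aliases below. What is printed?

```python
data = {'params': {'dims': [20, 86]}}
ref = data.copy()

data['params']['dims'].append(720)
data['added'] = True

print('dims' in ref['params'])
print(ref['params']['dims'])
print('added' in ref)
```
True
[20, 86, 720]
False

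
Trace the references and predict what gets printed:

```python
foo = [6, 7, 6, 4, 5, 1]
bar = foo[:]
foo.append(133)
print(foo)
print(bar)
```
[6, 7, 6, 4, 5, 1, 133]
[6, 7, 6, 4, 5, 1]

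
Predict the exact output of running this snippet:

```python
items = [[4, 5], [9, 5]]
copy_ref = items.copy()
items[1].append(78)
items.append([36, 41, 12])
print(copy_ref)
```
[[4, 5], [9, 5, 78]]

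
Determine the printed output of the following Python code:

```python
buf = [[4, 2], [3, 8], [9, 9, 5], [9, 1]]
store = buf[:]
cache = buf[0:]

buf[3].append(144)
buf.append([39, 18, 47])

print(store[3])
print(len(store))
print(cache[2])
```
[9, 1, 144]
4
[9, 9, 5]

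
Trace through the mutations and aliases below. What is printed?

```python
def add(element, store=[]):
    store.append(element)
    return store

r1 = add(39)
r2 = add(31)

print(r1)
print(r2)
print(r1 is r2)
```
[39, 31]
[39, 31]
True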